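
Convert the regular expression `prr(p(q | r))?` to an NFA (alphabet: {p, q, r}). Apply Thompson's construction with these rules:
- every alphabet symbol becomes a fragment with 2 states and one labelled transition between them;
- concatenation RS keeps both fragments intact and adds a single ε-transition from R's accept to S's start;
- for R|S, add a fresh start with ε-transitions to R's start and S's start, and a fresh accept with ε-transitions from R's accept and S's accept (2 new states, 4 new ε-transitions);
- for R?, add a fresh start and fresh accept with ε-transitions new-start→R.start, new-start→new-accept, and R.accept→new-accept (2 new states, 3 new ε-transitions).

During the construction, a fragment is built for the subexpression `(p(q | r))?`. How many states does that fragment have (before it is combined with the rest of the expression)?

10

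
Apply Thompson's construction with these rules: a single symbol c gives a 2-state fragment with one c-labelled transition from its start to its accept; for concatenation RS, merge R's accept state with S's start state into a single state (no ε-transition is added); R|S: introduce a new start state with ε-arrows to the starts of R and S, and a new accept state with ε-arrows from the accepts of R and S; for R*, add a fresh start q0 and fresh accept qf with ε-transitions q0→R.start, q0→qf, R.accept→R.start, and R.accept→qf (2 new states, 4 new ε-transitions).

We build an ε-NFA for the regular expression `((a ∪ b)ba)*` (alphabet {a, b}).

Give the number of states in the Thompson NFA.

10

By structural recursion:
Each of the 4 symbol leaves contributes a 2-state fragment.
  a ∪ b : 6 states
  (a ∪ b)ba : 8 states
  ((a ∪ b)ba)* : 10 states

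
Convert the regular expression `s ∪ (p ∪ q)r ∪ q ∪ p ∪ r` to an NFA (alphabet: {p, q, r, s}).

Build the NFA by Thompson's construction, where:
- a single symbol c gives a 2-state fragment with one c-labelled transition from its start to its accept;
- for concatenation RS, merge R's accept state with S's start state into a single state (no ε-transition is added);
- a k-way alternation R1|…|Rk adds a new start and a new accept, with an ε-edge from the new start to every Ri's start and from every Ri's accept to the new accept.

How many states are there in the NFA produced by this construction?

Bottom-up over the parse tree:
Each of the 7 symbol leaves contributes a 2-state fragment.
  p ∪ q : 6 states
  (p ∪ q)r : 7 states
  s ∪ (p ∪ q)r ∪ q ∪ p ∪ r : 17 states

17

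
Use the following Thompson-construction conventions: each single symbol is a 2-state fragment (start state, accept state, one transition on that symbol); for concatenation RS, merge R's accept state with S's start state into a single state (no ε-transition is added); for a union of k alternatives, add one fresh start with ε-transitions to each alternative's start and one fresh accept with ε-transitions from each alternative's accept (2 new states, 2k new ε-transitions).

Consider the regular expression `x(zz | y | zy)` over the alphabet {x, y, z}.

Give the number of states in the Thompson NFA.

11

Bottom-up over the parse tree:
Each of the 6 symbol leaves contributes a 2-state fragment.
  zz : 3 states
  zy : 3 states
  zz | y | zy : 10 states
  x(zz | y | zy) : 11 states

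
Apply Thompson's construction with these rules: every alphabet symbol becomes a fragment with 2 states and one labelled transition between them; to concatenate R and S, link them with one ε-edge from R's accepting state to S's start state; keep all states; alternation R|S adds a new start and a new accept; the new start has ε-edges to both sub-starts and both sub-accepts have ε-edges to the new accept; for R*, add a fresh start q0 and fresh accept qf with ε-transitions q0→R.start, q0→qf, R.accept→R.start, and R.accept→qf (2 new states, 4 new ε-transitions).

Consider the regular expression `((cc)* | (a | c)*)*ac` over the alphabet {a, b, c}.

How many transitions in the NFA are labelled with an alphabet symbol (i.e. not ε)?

Building bottom-up:
Each of the 6 symbol leaves contributes exactly 1 symbol transition.
  cc = 2 symbol transitions
  (cc)* = 2 symbol transitions
  a | c = 2 symbol transitions
  (a | c)* = 2 symbol transitions
  (cc)* | (a | c)* = 4 symbol transitions
  ((cc)* | (a | c)*)* = 4 symbol transitions
  ((cc)* | (a | c)*)*ac = 6 symbol transitions

6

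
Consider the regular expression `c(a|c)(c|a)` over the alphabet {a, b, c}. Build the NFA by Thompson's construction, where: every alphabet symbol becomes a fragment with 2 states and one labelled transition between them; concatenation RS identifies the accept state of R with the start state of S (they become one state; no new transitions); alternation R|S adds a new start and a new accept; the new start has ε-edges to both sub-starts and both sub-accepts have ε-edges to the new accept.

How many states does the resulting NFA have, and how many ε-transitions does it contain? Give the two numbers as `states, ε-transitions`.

Bottom-up over the parse tree:
Each of the 5 symbol leaves contributes 2 states and 0 ε-transitions.
  a|c = 6 states, 4 ε-transitions
  c|a = 6 states, 4 ε-transitions
  c(a|c)(c|a) = 12 states, 8 ε-transitions

12, 8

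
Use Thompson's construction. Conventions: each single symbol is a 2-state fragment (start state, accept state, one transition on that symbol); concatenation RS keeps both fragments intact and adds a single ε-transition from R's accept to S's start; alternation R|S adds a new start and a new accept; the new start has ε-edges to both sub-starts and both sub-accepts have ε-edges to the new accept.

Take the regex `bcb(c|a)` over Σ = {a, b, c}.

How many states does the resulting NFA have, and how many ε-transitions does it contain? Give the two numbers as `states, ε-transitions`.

12, 7

By structural recursion:
Each of the 5 symbol leaves contributes 2 states and 0 ε-transitions.
  c|a = 6 states, 4 ε-transitions
  bcb(c|a) = 12 states, 7 ε-transitions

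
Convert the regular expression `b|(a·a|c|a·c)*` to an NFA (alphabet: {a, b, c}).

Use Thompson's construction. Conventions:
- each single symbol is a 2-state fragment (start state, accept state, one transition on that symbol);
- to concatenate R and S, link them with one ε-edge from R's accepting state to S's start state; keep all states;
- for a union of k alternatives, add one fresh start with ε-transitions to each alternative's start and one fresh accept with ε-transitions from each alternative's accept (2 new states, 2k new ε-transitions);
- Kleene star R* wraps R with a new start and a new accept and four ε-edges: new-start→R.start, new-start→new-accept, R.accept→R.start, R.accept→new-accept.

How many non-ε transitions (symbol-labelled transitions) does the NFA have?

6

Recursing over subexpressions:
Each of the 6 symbol leaves contributes exactly 1 symbol transition.
  a·a → 2 symbol transitions
  a·c → 2 symbol transitions
  a·a|c|a·c → 5 symbol transitions
  (a·a|c|a·c)* → 5 symbol transitions
  b|(a·a|c|a·c)* → 6 symbol transitions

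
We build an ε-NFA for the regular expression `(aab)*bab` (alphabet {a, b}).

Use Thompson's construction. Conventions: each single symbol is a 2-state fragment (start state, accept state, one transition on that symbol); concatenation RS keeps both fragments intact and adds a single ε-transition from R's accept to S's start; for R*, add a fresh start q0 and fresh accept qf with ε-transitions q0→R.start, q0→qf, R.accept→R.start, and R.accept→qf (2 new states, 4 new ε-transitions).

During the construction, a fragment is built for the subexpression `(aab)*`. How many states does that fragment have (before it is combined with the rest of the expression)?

8

Fragment for `(aab)*`:
Each of the 3 symbol leaves contributes a 2-state fragment.
  aab — 6 states
  (aab)* — 8 states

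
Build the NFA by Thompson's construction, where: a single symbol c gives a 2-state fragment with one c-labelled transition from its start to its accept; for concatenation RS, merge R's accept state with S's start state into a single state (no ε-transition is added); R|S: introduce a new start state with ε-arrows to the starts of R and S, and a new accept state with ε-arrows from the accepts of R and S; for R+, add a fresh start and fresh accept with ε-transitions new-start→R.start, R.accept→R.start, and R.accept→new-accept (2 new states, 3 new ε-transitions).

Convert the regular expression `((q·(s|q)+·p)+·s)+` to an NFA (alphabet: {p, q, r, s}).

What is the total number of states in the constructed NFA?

15

By structural recursion:
Each of the 5 symbol leaves contributes a 2-state fragment.
  s|q — 6 states
  (s|q)+ — 8 states
  q·(s|q)+·p — 10 states
  (q·(s|q)+·p)+ — 12 states
  (q·(s|q)+·p)+·s — 13 states
  ((q·(s|q)+·p)+·s)+ — 15 states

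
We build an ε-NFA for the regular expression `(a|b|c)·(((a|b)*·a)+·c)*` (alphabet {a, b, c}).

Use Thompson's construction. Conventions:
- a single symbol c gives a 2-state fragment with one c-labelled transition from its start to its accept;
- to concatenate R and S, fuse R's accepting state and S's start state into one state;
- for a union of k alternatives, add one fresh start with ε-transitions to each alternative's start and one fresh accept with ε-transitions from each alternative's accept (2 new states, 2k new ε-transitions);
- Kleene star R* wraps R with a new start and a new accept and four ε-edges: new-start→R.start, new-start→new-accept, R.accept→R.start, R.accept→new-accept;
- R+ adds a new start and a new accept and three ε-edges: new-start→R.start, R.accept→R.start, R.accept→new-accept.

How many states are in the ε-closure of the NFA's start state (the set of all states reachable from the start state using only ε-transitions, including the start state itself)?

4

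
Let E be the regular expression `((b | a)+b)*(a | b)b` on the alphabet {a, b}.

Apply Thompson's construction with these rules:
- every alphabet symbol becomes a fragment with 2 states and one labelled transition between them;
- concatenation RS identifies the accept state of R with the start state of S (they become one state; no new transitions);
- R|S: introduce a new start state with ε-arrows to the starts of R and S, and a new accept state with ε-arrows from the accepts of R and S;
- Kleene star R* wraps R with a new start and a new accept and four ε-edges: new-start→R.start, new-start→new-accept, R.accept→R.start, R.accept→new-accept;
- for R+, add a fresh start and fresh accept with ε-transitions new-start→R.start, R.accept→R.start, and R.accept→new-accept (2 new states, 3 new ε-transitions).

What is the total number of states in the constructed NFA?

By structural recursion:
Each of the 6 symbol leaves contributes a 2-state fragment.
  b | a = 6 states
  (b | a)+ = 8 states
  (b | a)+b = 9 states
  ((b | a)+b)* = 11 states
  a | b = 6 states
  ((b | a)+b)*(a | b)b = 17 states

17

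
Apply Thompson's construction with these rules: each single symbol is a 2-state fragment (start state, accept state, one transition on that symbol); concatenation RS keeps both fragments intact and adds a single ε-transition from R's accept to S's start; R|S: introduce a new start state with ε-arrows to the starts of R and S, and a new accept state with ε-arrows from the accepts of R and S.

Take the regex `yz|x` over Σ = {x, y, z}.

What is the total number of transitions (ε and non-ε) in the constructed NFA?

8

Recursing over subexpressions:
Each of the 3 symbol leaves contributes 1 transition (1 symbol, 0 ε).
  yz → 3 transitions (2 symbol, 1 ε)
  yz|x → 8 transitions (3 symbol, 5 ε)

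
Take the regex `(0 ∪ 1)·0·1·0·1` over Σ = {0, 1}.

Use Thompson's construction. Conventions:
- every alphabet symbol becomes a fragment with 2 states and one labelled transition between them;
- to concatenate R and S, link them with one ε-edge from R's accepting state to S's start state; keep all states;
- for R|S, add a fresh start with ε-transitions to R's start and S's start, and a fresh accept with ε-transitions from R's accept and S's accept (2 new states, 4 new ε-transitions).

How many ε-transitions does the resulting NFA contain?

Bottom-up over the parse tree:
Each of the 6 symbol leaves contributes 0 ε-transitions.
  0 ∪ 1 → 4 ε-transitions
  (0 ∪ 1)·0·1·0·1 → 8 ε-transitions

8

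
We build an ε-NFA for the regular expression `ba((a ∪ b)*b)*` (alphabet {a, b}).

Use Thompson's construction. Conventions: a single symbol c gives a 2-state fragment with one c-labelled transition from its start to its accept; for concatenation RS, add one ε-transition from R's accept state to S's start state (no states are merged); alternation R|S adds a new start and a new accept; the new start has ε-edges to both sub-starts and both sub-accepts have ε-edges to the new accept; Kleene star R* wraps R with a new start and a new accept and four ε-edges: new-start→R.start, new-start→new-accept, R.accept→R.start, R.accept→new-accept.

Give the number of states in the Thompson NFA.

16

Recursing over subexpressions:
Each of the 5 symbol leaves contributes a 2-state fragment.
  a ∪ b — 6 states
  (a ∪ b)* — 8 states
  (a ∪ b)*b — 10 states
  ((a ∪ b)*b)* — 12 states
  ba((a ∪ b)*b)* — 16 states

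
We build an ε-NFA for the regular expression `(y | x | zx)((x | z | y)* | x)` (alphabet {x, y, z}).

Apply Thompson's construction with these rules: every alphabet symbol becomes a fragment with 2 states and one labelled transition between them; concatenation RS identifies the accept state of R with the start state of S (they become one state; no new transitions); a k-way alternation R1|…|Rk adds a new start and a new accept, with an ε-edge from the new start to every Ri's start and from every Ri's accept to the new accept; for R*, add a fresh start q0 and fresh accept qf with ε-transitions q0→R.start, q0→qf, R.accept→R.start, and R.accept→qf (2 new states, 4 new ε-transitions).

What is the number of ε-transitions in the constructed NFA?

20

Building bottom-up:
Each of the 8 symbol leaves contributes 0 ε-transitions.
  zx — 0 ε-transitions
  y | x | zx — 6 ε-transitions
  x | z | y — 6 ε-transitions
  (x | z | y)* — 10 ε-transitions
  (x | z | y)* | x — 14 ε-transitions
  (y | x | zx)((x | z | y)* | x) — 20 ε-transitions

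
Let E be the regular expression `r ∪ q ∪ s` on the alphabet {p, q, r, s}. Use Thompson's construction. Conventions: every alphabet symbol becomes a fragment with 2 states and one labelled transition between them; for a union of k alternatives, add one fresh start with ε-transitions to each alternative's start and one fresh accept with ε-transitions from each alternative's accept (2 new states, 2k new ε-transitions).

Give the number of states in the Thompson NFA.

Bottom-up over the parse tree:
Each of the 3 symbol leaves contributes a 2-state fragment.
  r ∪ q ∪ s = 8 states

8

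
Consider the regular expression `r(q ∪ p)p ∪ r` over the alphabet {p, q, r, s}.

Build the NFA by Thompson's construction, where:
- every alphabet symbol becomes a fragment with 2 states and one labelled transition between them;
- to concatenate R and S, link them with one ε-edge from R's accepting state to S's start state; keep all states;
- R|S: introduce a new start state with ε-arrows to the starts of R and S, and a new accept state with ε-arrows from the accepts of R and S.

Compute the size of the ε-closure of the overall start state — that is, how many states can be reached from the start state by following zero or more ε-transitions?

Work bottom-up. For each fragment F, track |ε-closure(F.start)| and whether F's accept lies in that closure (i.e. whether F accepts ε). A single-symbol fragment has closure size 1 and does not accept ε.
  q ∪ p — new start ε-reaches every alternative's start; none of them accept ε, so the new accept is not reached: C = 1 + 1 + 1 = 3
  r(q ∪ p)p — same as the first factor's closure: C = 1
  r(q ∪ p)p ∪ r — new start ε-reaches every alternative's start; none of them accept ε, so the new accept is not reached: C = 1 + 1 + 1 = 3

3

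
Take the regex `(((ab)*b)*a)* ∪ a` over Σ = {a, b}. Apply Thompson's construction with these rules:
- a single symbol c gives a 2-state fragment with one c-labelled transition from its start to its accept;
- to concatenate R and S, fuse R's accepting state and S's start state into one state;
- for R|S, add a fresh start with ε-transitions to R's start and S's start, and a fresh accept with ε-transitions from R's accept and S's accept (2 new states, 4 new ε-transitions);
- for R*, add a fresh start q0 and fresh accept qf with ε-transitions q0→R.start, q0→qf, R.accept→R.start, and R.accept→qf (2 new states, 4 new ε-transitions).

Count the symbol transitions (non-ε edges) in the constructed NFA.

5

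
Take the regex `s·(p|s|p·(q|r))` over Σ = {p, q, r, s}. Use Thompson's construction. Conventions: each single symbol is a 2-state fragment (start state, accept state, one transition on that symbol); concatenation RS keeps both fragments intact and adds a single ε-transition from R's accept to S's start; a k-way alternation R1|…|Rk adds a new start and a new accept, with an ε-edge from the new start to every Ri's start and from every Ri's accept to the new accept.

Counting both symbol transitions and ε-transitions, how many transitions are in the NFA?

18

Building bottom-up:
Each of the 6 symbol leaves contributes 1 transition (1 symbol, 0 ε).
  q|r — 6 transitions (2 symbol, 4 ε)
  p·(q|r) — 8 transitions (3 symbol, 5 ε)
  p|s|p·(q|r) — 16 transitions (5 symbol, 11 ε)
  s·(p|s|p·(q|r)) — 18 transitions (6 symbol, 12 ε)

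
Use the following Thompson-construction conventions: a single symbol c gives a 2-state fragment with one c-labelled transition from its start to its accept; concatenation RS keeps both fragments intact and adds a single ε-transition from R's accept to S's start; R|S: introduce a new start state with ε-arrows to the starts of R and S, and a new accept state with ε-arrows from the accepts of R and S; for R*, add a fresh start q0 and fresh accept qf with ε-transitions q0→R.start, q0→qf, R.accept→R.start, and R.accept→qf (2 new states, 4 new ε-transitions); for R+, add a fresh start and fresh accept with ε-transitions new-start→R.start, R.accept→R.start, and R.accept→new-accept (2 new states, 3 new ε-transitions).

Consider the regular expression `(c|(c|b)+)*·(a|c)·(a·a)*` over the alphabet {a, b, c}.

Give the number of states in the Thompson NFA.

26

Bottom-up over the parse tree:
Each of the 7 symbol leaves contributes a 2-state fragment.
  c|b = 6 states
  (c|b)+ = 8 states
  c|(c|b)+ = 12 states
  (c|(c|b)+)* = 14 states
  a|c = 6 states
  a·a = 4 states
  (a·a)* = 6 states
  (c|(c|b)+)*·(a|c)·(a·a)* = 26 states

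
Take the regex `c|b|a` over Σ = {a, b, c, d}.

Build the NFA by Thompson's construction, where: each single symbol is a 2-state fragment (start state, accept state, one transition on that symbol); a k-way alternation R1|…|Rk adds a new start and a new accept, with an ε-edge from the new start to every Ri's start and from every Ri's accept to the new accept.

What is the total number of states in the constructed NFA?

8

Building bottom-up:
Each of the 3 symbol leaves contributes a 2-state fragment.
  c|b|a → 8 states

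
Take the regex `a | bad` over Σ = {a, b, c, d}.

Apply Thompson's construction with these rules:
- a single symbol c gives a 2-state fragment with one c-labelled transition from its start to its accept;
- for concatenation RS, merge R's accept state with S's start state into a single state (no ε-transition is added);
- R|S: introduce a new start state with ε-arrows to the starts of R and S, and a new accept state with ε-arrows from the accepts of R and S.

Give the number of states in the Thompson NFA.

8

Recursing over subexpressions:
Each of the 4 symbol leaves contributes a 2-state fragment.
  bad : 4 states
  a | bad : 8 states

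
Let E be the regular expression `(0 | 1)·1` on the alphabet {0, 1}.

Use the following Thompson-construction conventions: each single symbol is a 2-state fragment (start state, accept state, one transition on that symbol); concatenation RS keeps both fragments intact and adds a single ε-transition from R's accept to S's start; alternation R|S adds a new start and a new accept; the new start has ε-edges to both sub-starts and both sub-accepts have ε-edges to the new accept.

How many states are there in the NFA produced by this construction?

8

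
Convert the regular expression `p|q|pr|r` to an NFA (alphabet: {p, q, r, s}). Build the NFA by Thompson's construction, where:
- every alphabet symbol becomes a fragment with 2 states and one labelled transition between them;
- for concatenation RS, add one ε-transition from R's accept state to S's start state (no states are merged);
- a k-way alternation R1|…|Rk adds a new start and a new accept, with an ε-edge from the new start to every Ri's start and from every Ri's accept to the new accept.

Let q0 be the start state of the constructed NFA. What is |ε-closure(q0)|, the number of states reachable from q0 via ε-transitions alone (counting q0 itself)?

Let C(F) = |ε-closure(F.start)| within fragment F, and note whether F accepts ε. Symbol fragments have C = 1 and do not accept ε. Then:
  pr : |ε-closure| equals the left operand's closure size = 1 (its accept is not ε-reachable, so the closure stops there)
  p|q|pr|r : |ε-closure| = 1 + 1 + 1 + 1 + 1 = 5 (the new accept is not ε-reachable since no branch accepts ε)

5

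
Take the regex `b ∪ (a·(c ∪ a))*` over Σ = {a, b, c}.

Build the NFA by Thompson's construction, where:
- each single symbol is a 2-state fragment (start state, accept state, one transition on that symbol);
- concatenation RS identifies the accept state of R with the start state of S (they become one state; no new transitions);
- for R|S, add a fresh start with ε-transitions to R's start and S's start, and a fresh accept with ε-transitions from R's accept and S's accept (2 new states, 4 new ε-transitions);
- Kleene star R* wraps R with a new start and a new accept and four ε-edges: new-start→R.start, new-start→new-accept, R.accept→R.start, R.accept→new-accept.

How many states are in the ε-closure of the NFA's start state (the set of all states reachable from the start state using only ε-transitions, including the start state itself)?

Let C(F) = |ε-closure(F.start)| within fragment F, and note whether F accepts ε. Symbol fragments have C = 1 and do not accept ε. Then:
  c ∪ a : new start ε-reaches every alternative's start; none of them accept ε, so the new accept is not reached: |ε-closure| = 1 + 1 + 1 = 3
  a·(c ∪ a) : same as the first factor's closure: |ε-closure| = 1
  (a·(c ∪ a))* : new start has ε-edges to the inner start and to the new accept, so |ε-closure| = 2 + 1 = 3
  b ∪ (a·(c ∪ a))* : |ε-closure| = 1 (new start) + (1 + 3) + 1 (new accept, since some branch ε-reaches its own accept) = 6

6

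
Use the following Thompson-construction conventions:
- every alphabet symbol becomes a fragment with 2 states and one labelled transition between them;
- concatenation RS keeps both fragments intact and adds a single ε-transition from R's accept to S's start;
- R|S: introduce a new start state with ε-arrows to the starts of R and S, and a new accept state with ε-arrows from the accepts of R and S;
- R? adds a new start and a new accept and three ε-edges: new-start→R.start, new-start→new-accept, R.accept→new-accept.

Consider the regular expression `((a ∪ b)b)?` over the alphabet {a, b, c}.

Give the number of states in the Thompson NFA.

10

Building bottom-up:
Each of the 3 symbol leaves contributes a 2-state fragment.
  a ∪ b = 6 states
  (a ∪ b)b = 8 states
  ((a ∪ b)b)? = 10 states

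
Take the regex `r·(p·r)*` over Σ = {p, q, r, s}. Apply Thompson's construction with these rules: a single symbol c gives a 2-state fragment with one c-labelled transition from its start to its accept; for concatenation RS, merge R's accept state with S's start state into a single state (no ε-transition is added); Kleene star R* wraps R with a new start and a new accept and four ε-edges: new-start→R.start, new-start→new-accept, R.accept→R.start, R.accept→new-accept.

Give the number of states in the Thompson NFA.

Recursing over subexpressions:
Each of the 3 symbol leaves contributes a 2-state fragment.
  p·r = 3 states
  (p·r)* = 5 states
  r·(p·r)* = 6 states

6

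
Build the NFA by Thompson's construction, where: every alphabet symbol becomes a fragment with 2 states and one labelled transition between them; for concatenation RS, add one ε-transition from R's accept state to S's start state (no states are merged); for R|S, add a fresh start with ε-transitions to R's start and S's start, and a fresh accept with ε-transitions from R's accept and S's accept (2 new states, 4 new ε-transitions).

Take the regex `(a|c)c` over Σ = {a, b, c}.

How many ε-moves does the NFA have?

Per subexpression:
Each of the 3 symbol leaves contributes 0 ε-transitions.
  a|c : 4 ε-transitions
  (a|c)c : 5 ε-transitions

5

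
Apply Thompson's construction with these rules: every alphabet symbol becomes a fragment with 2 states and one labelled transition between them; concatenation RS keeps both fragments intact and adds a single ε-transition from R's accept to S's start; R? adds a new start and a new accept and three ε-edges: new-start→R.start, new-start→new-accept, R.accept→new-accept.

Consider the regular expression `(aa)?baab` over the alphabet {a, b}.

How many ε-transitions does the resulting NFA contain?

Bottom-up over the parse tree:
Each of the 6 symbol leaves contributes 0 ε-transitions.
  aa : 1 ε-transition
  (aa)? : 4 ε-transitions
  (aa)?baab : 8 ε-transitions

8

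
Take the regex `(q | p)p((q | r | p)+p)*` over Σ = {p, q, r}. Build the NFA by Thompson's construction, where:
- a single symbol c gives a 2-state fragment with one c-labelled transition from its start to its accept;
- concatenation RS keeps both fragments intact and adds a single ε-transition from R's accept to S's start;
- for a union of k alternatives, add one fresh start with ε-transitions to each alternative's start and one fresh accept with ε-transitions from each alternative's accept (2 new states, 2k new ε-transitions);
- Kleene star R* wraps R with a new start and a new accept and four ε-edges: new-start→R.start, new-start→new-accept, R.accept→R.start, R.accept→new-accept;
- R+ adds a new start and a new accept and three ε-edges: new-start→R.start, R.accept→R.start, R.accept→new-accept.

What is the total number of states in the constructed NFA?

22

Bottom-up over the parse tree:
Each of the 7 symbol leaves contributes a 2-state fragment.
  q | p — 6 states
  q | r | p — 8 states
  (q | r | p)+ — 10 states
  (q | r | p)+p — 12 states
  ((q | r | p)+p)* — 14 states
  (q | p)p((q | r | p)+p)* — 22 states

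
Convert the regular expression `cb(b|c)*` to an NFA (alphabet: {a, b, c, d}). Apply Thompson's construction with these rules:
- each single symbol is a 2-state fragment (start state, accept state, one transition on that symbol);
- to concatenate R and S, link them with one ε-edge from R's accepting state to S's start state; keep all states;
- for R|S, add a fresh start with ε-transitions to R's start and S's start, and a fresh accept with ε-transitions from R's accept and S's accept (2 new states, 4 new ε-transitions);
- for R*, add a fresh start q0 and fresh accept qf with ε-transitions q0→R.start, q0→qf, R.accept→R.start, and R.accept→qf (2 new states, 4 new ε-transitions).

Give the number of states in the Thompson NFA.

Recursing over subexpressions:
Each of the 4 symbol leaves contributes a 2-state fragment.
  b|c : 6 states
  (b|c)* : 8 states
  cb(b|c)* : 12 states

12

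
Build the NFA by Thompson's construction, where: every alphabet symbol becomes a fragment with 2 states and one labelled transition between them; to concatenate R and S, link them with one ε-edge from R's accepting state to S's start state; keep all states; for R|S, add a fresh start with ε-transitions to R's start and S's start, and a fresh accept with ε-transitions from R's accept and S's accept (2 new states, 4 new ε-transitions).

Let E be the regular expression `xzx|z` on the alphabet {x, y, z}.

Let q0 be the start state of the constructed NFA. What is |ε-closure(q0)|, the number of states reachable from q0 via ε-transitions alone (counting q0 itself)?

Compute the ε-closure size of each fragment's start state recursively; a symbol fragment's start has no outgoing ε-edge, so its closure is just itself (size 1).
  xzx : same as the first factor's closure: |ε-closure| = 1
  xzx|z : new start ε-reaches every alternative's start; none of them accept ε, so the new accept is not reached: |ε-closure| = 1 + 1 + 1 = 3

3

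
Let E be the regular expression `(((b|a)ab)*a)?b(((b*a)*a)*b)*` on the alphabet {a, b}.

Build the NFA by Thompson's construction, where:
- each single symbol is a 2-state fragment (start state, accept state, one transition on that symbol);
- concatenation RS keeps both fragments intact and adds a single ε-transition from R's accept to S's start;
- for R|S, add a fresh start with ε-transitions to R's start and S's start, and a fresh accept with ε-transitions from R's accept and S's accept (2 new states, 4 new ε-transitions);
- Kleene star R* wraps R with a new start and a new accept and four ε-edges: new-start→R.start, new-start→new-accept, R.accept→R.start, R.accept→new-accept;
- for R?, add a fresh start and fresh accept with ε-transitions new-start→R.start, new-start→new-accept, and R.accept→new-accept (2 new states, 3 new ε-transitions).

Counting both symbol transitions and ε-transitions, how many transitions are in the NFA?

45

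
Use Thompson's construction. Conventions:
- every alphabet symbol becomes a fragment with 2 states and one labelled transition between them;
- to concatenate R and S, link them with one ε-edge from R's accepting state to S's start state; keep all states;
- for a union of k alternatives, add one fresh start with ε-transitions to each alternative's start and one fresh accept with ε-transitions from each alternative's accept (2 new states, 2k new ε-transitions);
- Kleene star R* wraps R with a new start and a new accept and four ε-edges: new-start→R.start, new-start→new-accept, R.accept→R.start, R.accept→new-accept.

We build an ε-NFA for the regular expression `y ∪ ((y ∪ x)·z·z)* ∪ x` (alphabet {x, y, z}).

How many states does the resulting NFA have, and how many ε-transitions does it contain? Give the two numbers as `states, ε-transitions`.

18, 16

By structural recursion:
Each of the 6 symbol leaves contributes 2 states and 0 ε-transitions.
  y ∪ x — 6 states, 4 ε-transitions
  (y ∪ x)·z·z — 10 states, 6 ε-transitions
  ((y ∪ x)·z·z)* — 12 states, 10 ε-transitions
  y ∪ ((y ∪ x)·z·z)* ∪ x — 18 states, 16 ε-transitions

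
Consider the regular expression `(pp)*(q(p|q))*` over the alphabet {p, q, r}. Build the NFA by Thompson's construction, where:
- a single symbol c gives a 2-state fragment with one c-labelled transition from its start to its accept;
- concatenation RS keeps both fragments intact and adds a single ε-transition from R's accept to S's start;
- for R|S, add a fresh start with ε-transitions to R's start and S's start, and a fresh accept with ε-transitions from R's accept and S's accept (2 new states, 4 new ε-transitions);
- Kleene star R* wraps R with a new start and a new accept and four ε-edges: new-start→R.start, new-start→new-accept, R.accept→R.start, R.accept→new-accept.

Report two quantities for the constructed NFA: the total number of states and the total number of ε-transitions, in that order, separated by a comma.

Recursing over subexpressions:
Each of the 5 symbol leaves contributes 2 states and 0 ε-transitions.
  pp : 4 states, 1 ε-transition
  (pp)* : 6 states, 5 ε-transitions
  p|q : 6 states, 4 ε-transitions
  q(p|q) : 8 states, 5 ε-transitions
  (q(p|q))* : 10 states, 9 ε-transitions
  (pp)*(q(p|q))* : 16 states, 15 ε-transitions

16, 15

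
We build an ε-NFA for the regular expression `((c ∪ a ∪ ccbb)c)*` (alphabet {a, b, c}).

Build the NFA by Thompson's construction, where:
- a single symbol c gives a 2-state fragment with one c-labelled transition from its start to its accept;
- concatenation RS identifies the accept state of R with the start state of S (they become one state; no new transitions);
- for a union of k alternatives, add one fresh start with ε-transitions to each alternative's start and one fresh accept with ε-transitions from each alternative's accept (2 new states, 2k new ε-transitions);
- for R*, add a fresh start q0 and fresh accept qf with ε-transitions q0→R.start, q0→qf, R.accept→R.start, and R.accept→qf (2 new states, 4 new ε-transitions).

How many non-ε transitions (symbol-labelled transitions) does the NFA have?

7

By structural recursion:
Each of the 7 symbol leaves contributes exactly 1 symbol transition.
  ccbb = 4 symbol transitions
  c ∪ a ∪ ccbb = 6 symbol transitions
  (c ∪ a ∪ ccbb)c = 7 symbol transitions
  ((c ∪ a ∪ ccbb)c)* = 7 symbol transitions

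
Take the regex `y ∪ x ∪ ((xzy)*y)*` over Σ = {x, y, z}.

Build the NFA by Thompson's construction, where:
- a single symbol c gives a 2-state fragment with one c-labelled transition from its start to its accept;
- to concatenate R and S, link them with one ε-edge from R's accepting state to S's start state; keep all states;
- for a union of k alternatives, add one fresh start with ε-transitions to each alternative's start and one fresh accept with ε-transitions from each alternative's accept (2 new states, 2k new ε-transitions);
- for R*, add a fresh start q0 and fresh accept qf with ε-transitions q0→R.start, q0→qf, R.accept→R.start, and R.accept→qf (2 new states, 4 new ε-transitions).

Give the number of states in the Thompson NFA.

By structural recursion:
Each of the 6 symbol leaves contributes a 2-state fragment.
  xzy : 6 states
  (xzy)* : 8 states
  (xzy)*y : 10 states
  ((xzy)*y)* : 12 states
  y ∪ x ∪ ((xzy)*y)* : 18 states

18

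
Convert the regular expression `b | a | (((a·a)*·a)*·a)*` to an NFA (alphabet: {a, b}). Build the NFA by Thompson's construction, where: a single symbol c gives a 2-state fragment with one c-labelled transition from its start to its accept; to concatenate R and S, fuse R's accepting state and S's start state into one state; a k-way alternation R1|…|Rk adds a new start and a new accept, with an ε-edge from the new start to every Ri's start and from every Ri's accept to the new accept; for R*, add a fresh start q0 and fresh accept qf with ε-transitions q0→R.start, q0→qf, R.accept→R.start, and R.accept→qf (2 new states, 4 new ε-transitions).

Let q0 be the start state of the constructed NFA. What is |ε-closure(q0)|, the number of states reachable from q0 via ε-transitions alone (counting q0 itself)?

11

Compute the ε-closure size of each fragment's start state recursively; a symbol fragment's start has no outgoing ε-edge, so its closure is just itself (size 1).
  a·a : same as the first factor's closure: |closure| = 1
  (a·a)* : |closure| = 1 (new start) + 1 (body) + 1 (new accept) = 3
  (a·a)*·a : the left operand accepts ε, so the closure extends into the next operand (the shared merged state is already counted); |closure| = 3 + (1−1) = 3
  ((a·a)*·a)* : new start has ε-edges to the inner start and to the new accept, so |closure| = 2 + 3 = 5
  ((a·a)*·a)*·a : |closure| = 5 + (1−1) = 5 (closure spills across the concat boundary because the left factor accepts ε)
  (((a·a)*·a)*·a)* : |closure| = 1 (new start) + 5 (body) + 1 (new accept) = 7
  b | a | (((a·a)*·a)*·a)* : new start ε-reaches every alternative's start; at least one alternative accepts ε, so the union's new accept is reached too: |closure| = 1 + 1 + 1 + 7 + 1 = 11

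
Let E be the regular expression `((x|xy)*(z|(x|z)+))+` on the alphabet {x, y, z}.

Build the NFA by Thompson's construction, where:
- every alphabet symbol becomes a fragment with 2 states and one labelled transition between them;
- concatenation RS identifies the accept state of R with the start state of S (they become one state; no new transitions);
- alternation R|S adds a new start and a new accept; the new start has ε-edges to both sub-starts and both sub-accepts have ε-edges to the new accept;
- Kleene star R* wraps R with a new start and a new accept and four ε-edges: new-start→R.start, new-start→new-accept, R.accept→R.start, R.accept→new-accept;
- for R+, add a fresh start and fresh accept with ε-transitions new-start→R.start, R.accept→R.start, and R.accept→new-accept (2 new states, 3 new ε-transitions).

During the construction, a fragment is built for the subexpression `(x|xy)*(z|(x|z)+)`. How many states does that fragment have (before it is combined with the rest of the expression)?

20

Fragment for `(x|xy)*(z|(x|z)+)`:
Each of the 6 symbol leaves contributes a 2-state fragment.
  xy = 3 states
  x|xy = 7 states
  (x|xy)* = 9 states
  x|z = 6 states
  (x|z)+ = 8 states
  z|(x|z)+ = 12 states
  (x|xy)*(z|(x|z)+) = 20 states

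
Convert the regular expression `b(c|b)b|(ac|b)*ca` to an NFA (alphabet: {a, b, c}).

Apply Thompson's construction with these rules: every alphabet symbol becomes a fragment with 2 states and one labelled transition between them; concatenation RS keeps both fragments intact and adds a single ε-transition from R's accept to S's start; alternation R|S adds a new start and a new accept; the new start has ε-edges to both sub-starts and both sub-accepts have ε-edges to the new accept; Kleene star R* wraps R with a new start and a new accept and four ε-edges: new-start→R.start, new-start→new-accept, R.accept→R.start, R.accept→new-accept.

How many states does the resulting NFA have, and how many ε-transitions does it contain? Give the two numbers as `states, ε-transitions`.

Bottom-up over the parse tree:
Each of the 9 symbol leaves contributes 2 states and 0 ε-transitions.
  c|b → 6 states, 4 ε-transitions
  b(c|b)b → 10 states, 6 ε-transitions
  ac → 4 states, 1 ε-transition
  ac|b → 8 states, 5 ε-transitions
  (ac|b)* → 10 states, 9 ε-transitions
  (ac|b)*ca → 14 states, 11 ε-transitions
  b(c|b)b|(ac|b)*ca → 26 states, 21 ε-transitions

26, 21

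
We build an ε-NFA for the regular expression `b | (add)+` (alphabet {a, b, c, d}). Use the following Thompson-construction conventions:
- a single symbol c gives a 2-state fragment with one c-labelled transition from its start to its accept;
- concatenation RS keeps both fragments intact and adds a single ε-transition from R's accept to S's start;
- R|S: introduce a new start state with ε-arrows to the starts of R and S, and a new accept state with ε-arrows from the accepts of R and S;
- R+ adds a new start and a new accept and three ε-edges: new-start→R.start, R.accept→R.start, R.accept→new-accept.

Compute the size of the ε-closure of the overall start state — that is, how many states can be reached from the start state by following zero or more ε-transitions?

4

Compute the ε-closure size of each fragment's start state recursively; a symbol fragment's start has no outgoing ε-edge, so its closure is just itself (size 1).
  add — |ε-closure| equals the left operand's closure size = 1 (its accept is not ε-reachable, so the closure stops there)
  (add)+ — |ε-closure| = 1 + 1 = 2 (the body doesn't accept ε, so the new accept is not reached)
  b | (add)+ — |ε-closure| = 1 + 1 + 2 = 4 (the new accept is not ε-reachable since no branch accepts ε)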